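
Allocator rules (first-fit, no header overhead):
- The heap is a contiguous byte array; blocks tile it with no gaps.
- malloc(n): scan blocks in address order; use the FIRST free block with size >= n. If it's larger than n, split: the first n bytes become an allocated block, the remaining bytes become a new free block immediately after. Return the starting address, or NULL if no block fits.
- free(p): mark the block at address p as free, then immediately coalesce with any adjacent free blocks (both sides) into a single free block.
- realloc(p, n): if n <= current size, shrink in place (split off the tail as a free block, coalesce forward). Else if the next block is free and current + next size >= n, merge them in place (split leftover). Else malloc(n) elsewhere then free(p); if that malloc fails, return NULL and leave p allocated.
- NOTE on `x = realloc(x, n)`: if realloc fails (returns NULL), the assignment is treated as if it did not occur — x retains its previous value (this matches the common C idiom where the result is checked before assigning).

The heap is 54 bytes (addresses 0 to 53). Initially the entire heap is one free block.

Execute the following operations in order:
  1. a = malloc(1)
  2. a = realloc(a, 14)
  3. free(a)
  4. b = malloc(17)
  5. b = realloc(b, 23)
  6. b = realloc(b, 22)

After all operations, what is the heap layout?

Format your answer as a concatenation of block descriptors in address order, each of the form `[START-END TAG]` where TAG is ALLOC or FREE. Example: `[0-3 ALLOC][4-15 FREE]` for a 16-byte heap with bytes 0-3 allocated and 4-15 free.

Answer: [0-21 ALLOC][22-53 FREE]

Derivation:
Op 1: a = malloc(1) -> a = 0; heap: [0-0 ALLOC][1-53 FREE]
Op 2: a = realloc(a, 14) -> a = 0; heap: [0-13 ALLOC][14-53 FREE]
Op 3: free(a) -> (freed a); heap: [0-53 FREE]
Op 4: b = malloc(17) -> b = 0; heap: [0-16 ALLOC][17-53 FREE]
Op 5: b = realloc(b, 23) -> b = 0; heap: [0-22 ALLOC][23-53 FREE]
Op 6: b = realloc(b, 22) -> b = 0; heap: [0-21 ALLOC][22-53 FREE]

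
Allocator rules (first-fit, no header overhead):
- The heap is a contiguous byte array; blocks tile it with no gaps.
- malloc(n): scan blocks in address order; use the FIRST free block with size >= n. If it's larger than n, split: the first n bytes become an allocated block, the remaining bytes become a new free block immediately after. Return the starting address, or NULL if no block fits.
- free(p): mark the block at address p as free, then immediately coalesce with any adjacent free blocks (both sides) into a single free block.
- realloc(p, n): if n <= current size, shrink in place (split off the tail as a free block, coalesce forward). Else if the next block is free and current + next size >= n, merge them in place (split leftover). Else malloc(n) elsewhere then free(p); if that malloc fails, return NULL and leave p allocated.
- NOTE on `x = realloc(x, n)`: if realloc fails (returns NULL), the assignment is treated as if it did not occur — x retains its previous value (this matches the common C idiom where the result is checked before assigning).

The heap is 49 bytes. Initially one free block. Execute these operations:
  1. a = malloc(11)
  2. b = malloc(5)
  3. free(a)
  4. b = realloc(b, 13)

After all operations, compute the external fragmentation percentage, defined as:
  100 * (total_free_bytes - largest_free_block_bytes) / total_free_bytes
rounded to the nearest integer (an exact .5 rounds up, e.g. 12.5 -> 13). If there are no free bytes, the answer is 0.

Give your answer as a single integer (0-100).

Op 1: a = malloc(11) -> a = 0; heap: [0-10 ALLOC][11-48 FREE]
Op 2: b = malloc(5) -> b = 11; heap: [0-10 ALLOC][11-15 ALLOC][16-48 FREE]
Op 3: free(a) -> (freed a); heap: [0-10 FREE][11-15 ALLOC][16-48 FREE]
Op 4: b = realloc(b, 13) -> b = 11; heap: [0-10 FREE][11-23 ALLOC][24-48 FREE]
Free blocks: [11 25] total_free=36 largest=25 -> 100*(36-25)/36 = 1100/36 ≈ 30.556 -> rounds to 31

Answer: 31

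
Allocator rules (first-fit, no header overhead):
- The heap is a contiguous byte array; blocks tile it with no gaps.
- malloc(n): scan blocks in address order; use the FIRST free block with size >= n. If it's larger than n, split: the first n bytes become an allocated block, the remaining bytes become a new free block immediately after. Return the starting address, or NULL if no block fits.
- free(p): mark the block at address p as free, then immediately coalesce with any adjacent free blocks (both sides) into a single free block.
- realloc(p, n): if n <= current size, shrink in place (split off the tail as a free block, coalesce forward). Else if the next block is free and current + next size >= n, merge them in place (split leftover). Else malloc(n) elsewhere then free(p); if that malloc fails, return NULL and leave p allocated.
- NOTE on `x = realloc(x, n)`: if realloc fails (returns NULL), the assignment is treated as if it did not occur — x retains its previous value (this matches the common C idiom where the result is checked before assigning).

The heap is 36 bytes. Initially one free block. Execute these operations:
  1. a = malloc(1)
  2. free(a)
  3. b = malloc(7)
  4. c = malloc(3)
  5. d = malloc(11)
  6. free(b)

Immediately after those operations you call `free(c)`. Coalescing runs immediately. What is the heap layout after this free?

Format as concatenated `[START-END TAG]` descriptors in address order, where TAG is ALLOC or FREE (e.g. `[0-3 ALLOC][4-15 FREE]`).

Op 1: a = malloc(1) -> a = 0; heap: [0-0 ALLOC][1-35 FREE]
Op 2: free(a) -> (freed a); heap: [0-35 FREE]
Op 3: b = malloc(7) -> b = 0; heap: [0-6 ALLOC][7-35 FREE]
Op 4: c = malloc(3) -> c = 7; heap: [0-6 ALLOC][7-9 ALLOC][10-35 FREE]
Op 5: d = malloc(11) -> d = 10; heap: [0-6 ALLOC][7-9 ALLOC][10-20 ALLOC][21-35 FREE]
Op 6: free(b) -> (freed b); heap: [0-6 FREE][7-9 ALLOC][10-20 ALLOC][21-35 FREE]
free(c): c = 7 -> block [7-9 ALLOC]; mark free, coalesce with adjacent free neighbors -> [0-9 FREE][10-20 ALLOC][21-35 FREE]

Answer: [0-9 FREE][10-20 ALLOC][21-35 FREE]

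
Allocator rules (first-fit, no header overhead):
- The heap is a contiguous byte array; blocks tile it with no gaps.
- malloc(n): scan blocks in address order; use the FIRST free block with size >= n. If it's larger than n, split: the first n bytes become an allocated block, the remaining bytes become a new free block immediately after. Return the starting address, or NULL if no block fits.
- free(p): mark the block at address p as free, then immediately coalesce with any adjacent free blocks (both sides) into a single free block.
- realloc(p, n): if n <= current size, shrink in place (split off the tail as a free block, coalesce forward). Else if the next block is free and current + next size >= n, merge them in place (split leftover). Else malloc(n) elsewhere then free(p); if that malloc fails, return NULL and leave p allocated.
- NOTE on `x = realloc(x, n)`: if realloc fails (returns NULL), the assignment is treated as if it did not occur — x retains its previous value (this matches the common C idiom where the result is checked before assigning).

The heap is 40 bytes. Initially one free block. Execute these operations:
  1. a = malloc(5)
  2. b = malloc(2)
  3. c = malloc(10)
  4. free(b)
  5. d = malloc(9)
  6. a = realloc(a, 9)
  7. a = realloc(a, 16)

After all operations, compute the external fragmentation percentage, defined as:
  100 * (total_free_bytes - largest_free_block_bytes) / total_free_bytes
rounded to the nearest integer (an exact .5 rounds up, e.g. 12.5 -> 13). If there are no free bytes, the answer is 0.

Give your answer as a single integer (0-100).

Answer: 42

Derivation:
Op 1: a = malloc(5) -> a = 0; heap: [0-4 ALLOC][5-39 FREE]
Op 2: b = malloc(2) -> b = 5; heap: [0-4 ALLOC][5-6 ALLOC][7-39 FREE]
Op 3: c = malloc(10) -> c = 7; heap: [0-4 ALLOC][5-6 ALLOC][7-16 ALLOC][17-39 FREE]
Op 4: free(b) -> (freed b); heap: [0-4 ALLOC][5-6 FREE][7-16 ALLOC][17-39 FREE]
Op 5: d = malloc(9) -> d = 17; heap: [0-4 ALLOC][5-6 FREE][7-16 ALLOC][17-25 ALLOC][26-39 FREE]
Op 6: a = realloc(a, 9) -> a = 26; heap: [0-6 FREE][7-16 ALLOC][17-25 ALLOC][26-34 ALLOC][35-39 FREE]
Op 7: a = realloc(a, 16) -> NULL (a unchanged); heap: [0-6 FREE][7-16 ALLOC][17-25 ALLOC][26-34 ALLOC][35-39 FREE]
Free blocks: [7 5] total_free=12 largest=7 -> 100*(12-7)/12 = 500/12 ≈ 41.667 -> rounds to 42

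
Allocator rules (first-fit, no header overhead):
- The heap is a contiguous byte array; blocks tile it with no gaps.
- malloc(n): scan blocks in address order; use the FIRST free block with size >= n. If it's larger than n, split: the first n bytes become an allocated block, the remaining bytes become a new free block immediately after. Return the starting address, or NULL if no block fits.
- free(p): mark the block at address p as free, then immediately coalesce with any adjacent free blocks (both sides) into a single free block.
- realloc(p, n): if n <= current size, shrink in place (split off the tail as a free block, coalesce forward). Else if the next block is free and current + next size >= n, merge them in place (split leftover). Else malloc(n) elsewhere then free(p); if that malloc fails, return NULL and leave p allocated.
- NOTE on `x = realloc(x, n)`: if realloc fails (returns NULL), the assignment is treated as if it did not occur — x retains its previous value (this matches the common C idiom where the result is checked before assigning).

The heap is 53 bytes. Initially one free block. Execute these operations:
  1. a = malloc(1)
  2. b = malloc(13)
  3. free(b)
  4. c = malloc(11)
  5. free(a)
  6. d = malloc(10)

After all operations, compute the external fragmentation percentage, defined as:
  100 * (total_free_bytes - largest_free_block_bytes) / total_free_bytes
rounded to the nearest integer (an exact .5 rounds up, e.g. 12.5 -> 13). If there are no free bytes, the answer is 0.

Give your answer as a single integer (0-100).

Answer: 3

Derivation:
Op 1: a = malloc(1) -> a = 0; heap: [0-0 ALLOC][1-52 FREE]
Op 2: b = malloc(13) -> b = 1; heap: [0-0 ALLOC][1-13 ALLOC][14-52 FREE]
Op 3: free(b) -> (freed b); heap: [0-0 ALLOC][1-52 FREE]
Op 4: c = malloc(11) -> c = 1; heap: [0-0 ALLOC][1-11 ALLOC][12-52 FREE]
Op 5: free(a) -> (freed a); heap: [0-0 FREE][1-11 ALLOC][12-52 FREE]
Op 6: d = malloc(10) -> d = 12; heap: [0-0 FREE][1-11 ALLOC][12-21 ALLOC][22-52 FREE]
Free blocks: [1 31] total_free=32 largest=31 -> 100*(32-31)/32 = 100/32 = 3.125 -> rounds to 3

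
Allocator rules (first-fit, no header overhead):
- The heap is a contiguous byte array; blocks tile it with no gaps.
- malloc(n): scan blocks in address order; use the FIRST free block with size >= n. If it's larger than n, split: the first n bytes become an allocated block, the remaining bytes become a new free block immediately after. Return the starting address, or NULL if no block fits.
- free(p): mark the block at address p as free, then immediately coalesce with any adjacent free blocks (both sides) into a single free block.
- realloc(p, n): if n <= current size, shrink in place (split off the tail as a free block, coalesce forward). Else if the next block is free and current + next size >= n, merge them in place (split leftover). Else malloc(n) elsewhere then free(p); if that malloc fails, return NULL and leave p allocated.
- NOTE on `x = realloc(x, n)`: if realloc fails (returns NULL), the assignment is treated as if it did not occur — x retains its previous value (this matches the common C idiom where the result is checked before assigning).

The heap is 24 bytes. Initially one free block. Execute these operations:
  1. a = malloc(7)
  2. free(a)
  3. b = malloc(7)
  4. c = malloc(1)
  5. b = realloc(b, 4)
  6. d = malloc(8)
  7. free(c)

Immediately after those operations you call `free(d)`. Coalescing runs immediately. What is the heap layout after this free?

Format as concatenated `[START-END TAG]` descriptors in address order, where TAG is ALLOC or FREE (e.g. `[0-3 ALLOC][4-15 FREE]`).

Op 1: a = malloc(7) -> a = 0; heap: [0-6 ALLOC][7-23 FREE]
Op 2: free(a) -> (freed a); heap: [0-23 FREE]
Op 3: b = malloc(7) -> b = 0; heap: [0-6 ALLOC][7-23 FREE]
Op 4: c = malloc(1) -> c = 7; heap: [0-6 ALLOC][7-7 ALLOC][8-23 FREE]
Op 5: b = realloc(b, 4) -> b = 0; heap: [0-3 ALLOC][4-6 FREE][7-7 ALLOC][8-23 FREE]
Op 6: d = malloc(8) -> d = 8; heap: [0-3 ALLOC][4-6 FREE][7-7 ALLOC][8-15 ALLOC][16-23 FREE]
Op 7: free(c) -> (freed c); heap: [0-3 ALLOC][4-7 FREE][8-15 ALLOC][16-23 FREE]
free(d): d = 8 -> block [8-15 ALLOC]; mark free, coalesce with adjacent free neighbors -> [0-3 ALLOC][4-23 FREE]

Answer: [0-3 ALLOC][4-23 FREE]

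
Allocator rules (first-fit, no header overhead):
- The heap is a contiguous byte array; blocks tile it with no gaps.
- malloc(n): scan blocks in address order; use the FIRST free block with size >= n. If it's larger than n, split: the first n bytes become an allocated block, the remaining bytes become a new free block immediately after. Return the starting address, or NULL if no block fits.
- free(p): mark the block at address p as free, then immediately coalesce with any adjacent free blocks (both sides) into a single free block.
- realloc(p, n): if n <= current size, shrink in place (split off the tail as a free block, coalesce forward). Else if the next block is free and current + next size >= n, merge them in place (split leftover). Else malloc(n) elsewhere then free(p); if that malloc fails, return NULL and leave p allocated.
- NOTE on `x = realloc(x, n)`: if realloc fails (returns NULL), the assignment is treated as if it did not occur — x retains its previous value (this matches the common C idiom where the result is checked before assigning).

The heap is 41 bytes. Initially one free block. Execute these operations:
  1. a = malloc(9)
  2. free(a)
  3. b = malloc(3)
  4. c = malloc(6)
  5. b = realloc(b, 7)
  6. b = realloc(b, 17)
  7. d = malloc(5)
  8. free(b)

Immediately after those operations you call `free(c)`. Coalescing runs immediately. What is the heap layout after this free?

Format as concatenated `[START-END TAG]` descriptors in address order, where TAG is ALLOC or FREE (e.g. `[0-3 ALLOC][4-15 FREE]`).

Op 1: a = malloc(9) -> a = 0; heap: [0-8 ALLOC][9-40 FREE]
Op 2: free(a) -> (freed a); heap: [0-40 FREE]
Op 3: b = malloc(3) -> b = 0; heap: [0-2 ALLOC][3-40 FREE]
Op 4: c = malloc(6) -> c = 3; heap: [0-2 ALLOC][3-8 ALLOC][9-40 FREE]
Op 5: b = realloc(b, 7) -> b = 9; heap: [0-2 FREE][3-8 ALLOC][9-15 ALLOC][16-40 FREE]
Op 6: b = realloc(b, 17) -> b = 9; heap: [0-2 FREE][3-8 ALLOC][9-25 ALLOC][26-40 FREE]
Op 7: d = malloc(5) -> d = 26; heap: [0-2 FREE][3-8 ALLOC][9-25 ALLOC][26-30 ALLOC][31-40 FREE]
Op 8: free(b) -> (freed b); heap: [0-2 FREE][3-8 ALLOC][9-25 FREE][26-30 ALLOC][31-40 FREE]
free(c): c = 3 -> block [3-8 ALLOC]; mark free, coalesce with adjacent free neighbors -> [0-25 FREE][26-30 ALLOC][31-40 FREE]

Answer: [0-25 FREE][26-30 ALLOC][31-40 FREE]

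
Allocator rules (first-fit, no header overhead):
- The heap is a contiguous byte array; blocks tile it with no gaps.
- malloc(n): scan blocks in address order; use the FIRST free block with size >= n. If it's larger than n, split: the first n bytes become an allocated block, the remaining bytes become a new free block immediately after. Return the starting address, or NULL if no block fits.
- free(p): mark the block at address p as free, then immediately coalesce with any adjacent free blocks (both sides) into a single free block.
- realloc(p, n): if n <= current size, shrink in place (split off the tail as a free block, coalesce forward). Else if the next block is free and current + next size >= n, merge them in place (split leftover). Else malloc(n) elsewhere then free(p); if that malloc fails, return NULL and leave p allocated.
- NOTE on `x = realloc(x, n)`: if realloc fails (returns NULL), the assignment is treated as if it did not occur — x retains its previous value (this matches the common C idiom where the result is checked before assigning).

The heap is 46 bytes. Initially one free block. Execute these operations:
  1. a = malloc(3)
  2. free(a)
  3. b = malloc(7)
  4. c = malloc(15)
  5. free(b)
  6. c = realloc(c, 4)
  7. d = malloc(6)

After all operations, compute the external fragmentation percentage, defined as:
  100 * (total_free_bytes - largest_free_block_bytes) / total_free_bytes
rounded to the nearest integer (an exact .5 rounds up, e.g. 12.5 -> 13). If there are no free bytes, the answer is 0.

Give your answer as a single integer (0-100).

Op 1: a = malloc(3) -> a = 0; heap: [0-2 ALLOC][3-45 FREE]
Op 2: free(a) -> (freed a); heap: [0-45 FREE]
Op 3: b = malloc(7) -> b = 0; heap: [0-6 ALLOC][7-45 FREE]
Op 4: c = malloc(15) -> c = 7; heap: [0-6 ALLOC][7-21 ALLOC][22-45 FREE]
Op 5: free(b) -> (freed b); heap: [0-6 FREE][7-21 ALLOC][22-45 FREE]
Op 6: c = realloc(c, 4) -> c = 7; heap: [0-6 FREE][7-10 ALLOC][11-45 FREE]
Op 7: d = malloc(6) -> d = 0; heap: [0-5 ALLOC][6-6 FREE][7-10 ALLOC][11-45 FREE]
Free blocks: [1 35] total_free=36 largest=35 -> 100*(36-35)/36 = 100/36 ≈ 2.778 -> rounds to 3

Answer: 3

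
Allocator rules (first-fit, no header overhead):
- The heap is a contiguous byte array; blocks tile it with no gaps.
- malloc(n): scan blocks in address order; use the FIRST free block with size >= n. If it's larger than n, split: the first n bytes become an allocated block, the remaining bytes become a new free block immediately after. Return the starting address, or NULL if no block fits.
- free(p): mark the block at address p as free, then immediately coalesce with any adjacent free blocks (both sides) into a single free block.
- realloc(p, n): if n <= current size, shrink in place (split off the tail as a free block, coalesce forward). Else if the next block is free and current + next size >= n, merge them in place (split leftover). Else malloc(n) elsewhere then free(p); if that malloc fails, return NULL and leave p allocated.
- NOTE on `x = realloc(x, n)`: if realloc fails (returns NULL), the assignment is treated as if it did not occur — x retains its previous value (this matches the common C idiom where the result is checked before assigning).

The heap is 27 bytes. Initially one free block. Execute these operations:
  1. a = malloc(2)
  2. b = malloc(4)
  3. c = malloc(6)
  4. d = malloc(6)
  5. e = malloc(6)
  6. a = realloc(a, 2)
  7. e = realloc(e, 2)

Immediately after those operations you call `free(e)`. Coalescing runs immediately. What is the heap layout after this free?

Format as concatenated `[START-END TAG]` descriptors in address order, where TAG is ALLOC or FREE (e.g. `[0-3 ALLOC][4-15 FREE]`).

Answer: [0-1 ALLOC][2-5 ALLOC][6-11 ALLOC][12-17 ALLOC][18-26 FREE]

Derivation:
Op 1: a = malloc(2) -> a = 0; heap: [0-1 ALLOC][2-26 FREE]
Op 2: b = malloc(4) -> b = 2; heap: [0-1 ALLOC][2-5 ALLOC][6-26 FREE]
Op 3: c = malloc(6) -> c = 6; heap: [0-1 ALLOC][2-5 ALLOC][6-11 ALLOC][12-26 FREE]
Op 4: d = malloc(6) -> d = 12; heap: [0-1 ALLOC][2-5 ALLOC][6-11 ALLOC][12-17 ALLOC][18-26 FREE]
Op 5: e = malloc(6) -> e = 18; heap: [0-1 ALLOC][2-5 ALLOC][6-11 ALLOC][12-17 ALLOC][18-23 ALLOC][24-26 FREE]
Op 6: a = realloc(a, 2) -> a = 0; heap: [0-1 ALLOC][2-5 ALLOC][6-11 ALLOC][12-17 ALLOC][18-23 ALLOC][24-26 FREE]
Op 7: e = realloc(e, 2) -> e = 18; heap: [0-1 ALLOC][2-5 ALLOC][6-11 ALLOC][12-17 ALLOC][18-19 ALLOC][20-26 FREE]
free(e): e = 18 -> block [18-19 ALLOC]; mark free, coalesce with adjacent free neighbors -> [0-1 ALLOC][2-5 ALLOC][6-11 ALLOC][12-17 ALLOC][18-26 FREE]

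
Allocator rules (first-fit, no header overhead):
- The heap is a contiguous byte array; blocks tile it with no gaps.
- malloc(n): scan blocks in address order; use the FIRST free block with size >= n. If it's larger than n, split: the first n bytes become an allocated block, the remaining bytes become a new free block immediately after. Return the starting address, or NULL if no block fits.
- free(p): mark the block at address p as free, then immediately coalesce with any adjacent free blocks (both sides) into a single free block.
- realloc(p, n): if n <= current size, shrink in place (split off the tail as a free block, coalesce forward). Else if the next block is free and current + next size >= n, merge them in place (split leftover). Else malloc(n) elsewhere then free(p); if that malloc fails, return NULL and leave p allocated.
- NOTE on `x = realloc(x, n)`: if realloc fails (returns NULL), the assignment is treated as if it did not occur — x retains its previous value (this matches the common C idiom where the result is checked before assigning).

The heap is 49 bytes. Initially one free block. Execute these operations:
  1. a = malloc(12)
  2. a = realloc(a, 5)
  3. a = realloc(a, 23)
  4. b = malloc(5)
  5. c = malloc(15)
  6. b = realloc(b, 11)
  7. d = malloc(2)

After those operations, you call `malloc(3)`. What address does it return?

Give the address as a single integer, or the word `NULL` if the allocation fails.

Op 1: a = malloc(12) -> a = 0; heap: [0-11 ALLOC][12-48 FREE]
Op 2: a = realloc(a, 5) -> a = 0; heap: [0-4 ALLOC][5-48 FREE]
Op 3: a = realloc(a, 23) -> a = 0; heap: [0-22 ALLOC][23-48 FREE]
Op 4: b = malloc(5) -> b = 23; heap: [0-22 ALLOC][23-27 ALLOC][28-48 FREE]
Op 5: c = malloc(15) -> c = 28; heap: [0-22 ALLOC][23-27 ALLOC][28-42 ALLOC][43-48 FREE]
Op 6: b = realloc(b, 11) -> NULL (b unchanged); heap: [0-22 ALLOC][23-27 ALLOC][28-42 ALLOC][43-48 FREE]
Op 7: d = malloc(2) -> d = 43; heap: [0-22 ALLOC][23-27 ALLOC][28-42 ALLOC][43-44 ALLOC][45-48 FREE]
malloc(3): first-fit scan over [0-22 ALLOC][23-27 ALLOC][28-42 ALLOC][43-44 ALLOC][45-48 FREE] -> 45

Answer: 45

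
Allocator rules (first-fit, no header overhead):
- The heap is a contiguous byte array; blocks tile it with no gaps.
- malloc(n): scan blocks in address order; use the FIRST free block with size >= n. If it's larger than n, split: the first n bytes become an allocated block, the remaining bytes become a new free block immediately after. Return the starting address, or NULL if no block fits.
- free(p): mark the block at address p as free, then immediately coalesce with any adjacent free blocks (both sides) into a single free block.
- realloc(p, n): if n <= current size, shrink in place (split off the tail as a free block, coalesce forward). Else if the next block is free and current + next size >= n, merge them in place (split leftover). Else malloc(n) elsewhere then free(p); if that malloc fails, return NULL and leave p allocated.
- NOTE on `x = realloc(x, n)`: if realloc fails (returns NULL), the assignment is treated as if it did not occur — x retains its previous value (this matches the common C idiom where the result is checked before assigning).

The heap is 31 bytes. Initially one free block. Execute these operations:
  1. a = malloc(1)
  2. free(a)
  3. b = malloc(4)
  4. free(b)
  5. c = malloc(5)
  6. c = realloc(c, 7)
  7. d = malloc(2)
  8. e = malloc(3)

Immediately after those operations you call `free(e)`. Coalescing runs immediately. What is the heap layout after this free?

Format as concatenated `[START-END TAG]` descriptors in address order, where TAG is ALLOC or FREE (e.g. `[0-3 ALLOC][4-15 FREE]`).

Op 1: a = malloc(1) -> a = 0; heap: [0-0 ALLOC][1-30 FREE]
Op 2: free(a) -> (freed a); heap: [0-30 FREE]
Op 3: b = malloc(4) -> b = 0; heap: [0-3 ALLOC][4-30 FREE]
Op 4: free(b) -> (freed b); heap: [0-30 FREE]
Op 5: c = malloc(5) -> c = 0; heap: [0-4 ALLOC][5-30 FREE]
Op 6: c = realloc(c, 7) -> c = 0; heap: [0-6 ALLOC][7-30 FREE]
Op 7: d = malloc(2) -> d = 7; heap: [0-6 ALLOC][7-8 ALLOC][9-30 FREE]
Op 8: e = malloc(3) -> e = 9; heap: [0-6 ALLOC][7-8 ALLOC][9-11 ALLOC][12-30 FREE]
free(e): e = 9 -> block [9-11 ALLOC]; mark free, coalesce with adjacent free neighbors -> [0-6 ALLOC][7-8 ALLOC][9-30 FREE]

Answer: [0-6 ALLOC][7-8 ALLOC][9-30 FREE]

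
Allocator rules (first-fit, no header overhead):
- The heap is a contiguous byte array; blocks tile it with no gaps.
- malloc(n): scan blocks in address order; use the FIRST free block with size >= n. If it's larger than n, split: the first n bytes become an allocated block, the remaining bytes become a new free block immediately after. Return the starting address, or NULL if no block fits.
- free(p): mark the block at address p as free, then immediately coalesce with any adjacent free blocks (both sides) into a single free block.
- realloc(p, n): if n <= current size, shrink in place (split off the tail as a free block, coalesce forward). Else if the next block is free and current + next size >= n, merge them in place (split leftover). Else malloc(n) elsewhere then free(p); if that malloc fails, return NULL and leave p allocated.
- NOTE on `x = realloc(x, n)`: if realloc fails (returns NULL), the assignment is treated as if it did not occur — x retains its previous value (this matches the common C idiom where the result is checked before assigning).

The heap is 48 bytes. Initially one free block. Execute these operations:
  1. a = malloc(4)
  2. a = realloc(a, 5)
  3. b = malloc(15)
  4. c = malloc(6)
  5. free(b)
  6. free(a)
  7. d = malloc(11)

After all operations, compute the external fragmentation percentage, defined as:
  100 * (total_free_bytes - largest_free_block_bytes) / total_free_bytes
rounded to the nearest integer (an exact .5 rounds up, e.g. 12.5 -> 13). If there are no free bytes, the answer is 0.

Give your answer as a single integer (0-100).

Answer: 29

Derivation:
Op 1: a = malloc(4) -> a = 0; heap: [0-3 ALLOC][4-47 FREE]
Op 2: a = realloc(a, 5) -> a = 0; heap: [0-4 ALLOC][5-47 FREE]
Op 3: b = malloc(15) -> b = 5; heap: [0-4 ALLOC][5-19 ALLOC][20-47 FREE]
Op 4: c = malloc(6) -> c = 20; heap: [0-4 ALLOC][5-19 ALLOC][20-25 ALLOC][26-47 FREE]
Op 5: free(b) -> (freed b); heap: [0-4 ALLOC][5-19 FREE][20-25 ALLOC][26-47 FREE]
Op 6: free(a) -> (freed a); heap: [0-19 FREE][20-25 ALLOC][26-47 FREE]
Op 7: d = malloc(11) -> d = 0; heap: [0-10 ALLOC][11-19 FREE][20-25 ALLOC][26-47 FREE]
Free blocks: [9 22] total_free=31 largest=22 -> 100*(31-22)/31 = 900/31 ≈ 29.032 -> rounds to 29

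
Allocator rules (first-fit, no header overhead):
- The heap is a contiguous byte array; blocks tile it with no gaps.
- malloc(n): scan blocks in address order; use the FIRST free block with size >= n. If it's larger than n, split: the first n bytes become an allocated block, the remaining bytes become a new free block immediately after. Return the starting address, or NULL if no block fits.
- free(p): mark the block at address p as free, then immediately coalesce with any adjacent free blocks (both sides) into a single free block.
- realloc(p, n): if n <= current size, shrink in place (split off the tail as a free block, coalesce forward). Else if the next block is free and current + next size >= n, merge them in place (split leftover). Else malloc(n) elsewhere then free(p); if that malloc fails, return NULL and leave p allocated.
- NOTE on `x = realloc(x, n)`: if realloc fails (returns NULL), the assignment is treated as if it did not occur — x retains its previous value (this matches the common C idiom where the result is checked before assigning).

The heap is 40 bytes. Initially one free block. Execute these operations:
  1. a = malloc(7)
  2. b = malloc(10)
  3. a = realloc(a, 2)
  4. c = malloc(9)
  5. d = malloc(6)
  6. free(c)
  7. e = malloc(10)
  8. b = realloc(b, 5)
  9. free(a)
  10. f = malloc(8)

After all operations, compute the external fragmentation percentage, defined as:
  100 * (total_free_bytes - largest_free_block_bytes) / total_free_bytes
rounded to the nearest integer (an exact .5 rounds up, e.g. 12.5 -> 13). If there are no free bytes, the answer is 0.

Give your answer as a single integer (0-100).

Op 1: a = malloc(7) -> a = 0; heap: [0-6 ALLOC][7-39 FREE]
Op 2: b = malloc(10) -> b = 7; heap: [0-6 ALLOC][7-16 ALLOC][17-39 FREE]
Op 3: a = realloc(a, 2) -> a = 0; heap: [0-1 ALLOC][2-6 FREE][7-16 ALLOC][17-39 FREE]
Op 4: c = malloc(9) -> c = 17; heap: [0-1 ALLOC][2-6 FREE][7-16 ALLOC][17-25 ALLOC][26-39 FREE]
Op 5: d = malloc(6) -> d = 26; heap: [0-1 ALLOC][2-6 FREE][7-16 ALLOC][17-25 ALLOC][26-31 ALLOC][32-39 FREE]
Op 6: free(c) -> (freed c); heap: [0-1 ALLOC][2-6 FREE][7-16 ALLOC][17-25 FREE][26-31 ALLOC][32-39 FREE]
Op 7: e = malloc(10) -> e = NULL; heap: [0-1 ALLOC][2-6 FREE][7-16 ALLOC][17-25 FREE][26-31 ALLOC][32-39 FREE]
Op 8: b = realloc(b, 5) -> b = 7; heap: [0-1 ALLOC][2-6 FREE][7-11 ALLOC][12-25 FREE][26-31 ALLOC][32-39 FREE]
Op 9: free(a) -> (freed a); heap: [0-6 FREE][7-11 ALLOC][12-25 FREE][26-31 ALLOC][32-39 FREE]
Op 10: f = malloc(8) -> f = 12; heap: [0-6 FREE][7-11 ALLOC][12-19 ALLOC][20-25 FREE][26-31 ALLOC][32-39 FREE]
Free blocks: [7 6 8] total_free=21 largest=8 -> 100*(21-8)/21 = 1300/21 ≈ 61.905 -> rounds to 62

Answer: 62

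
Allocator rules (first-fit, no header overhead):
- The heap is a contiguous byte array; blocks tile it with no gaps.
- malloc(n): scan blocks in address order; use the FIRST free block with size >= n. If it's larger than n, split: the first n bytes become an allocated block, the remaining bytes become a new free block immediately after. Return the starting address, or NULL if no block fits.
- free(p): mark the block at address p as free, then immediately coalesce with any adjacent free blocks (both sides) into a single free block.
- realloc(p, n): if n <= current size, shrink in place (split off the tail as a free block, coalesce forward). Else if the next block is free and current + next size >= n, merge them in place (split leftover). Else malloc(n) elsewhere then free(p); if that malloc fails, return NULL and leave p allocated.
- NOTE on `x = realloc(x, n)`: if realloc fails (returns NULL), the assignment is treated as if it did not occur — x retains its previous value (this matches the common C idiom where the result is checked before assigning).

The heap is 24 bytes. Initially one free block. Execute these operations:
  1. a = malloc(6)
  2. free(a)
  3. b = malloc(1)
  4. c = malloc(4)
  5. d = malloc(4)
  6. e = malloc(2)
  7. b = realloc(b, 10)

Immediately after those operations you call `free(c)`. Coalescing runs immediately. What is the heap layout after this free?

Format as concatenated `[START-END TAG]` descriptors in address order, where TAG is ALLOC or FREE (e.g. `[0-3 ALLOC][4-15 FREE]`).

Answer: [0-4 FREE][5-8 ALLOC][9-10 ALLOC][11-20 ALLOC][21-23 FREE]

Derivation:
Op 1: a = malloc(6) -> a = 0; heap: [0-5 ALLOC][6-23 FREE]
Op 2: free(a) -> (freed a); heap: [0-23 FREE]
Op 3: b = malloc(1) -> b = 0; heap: [0-0 ALLOC][1-23 FREE]
Op 4: c = malloc(4) -> c = 1; heap: [0-0 ALLOC][1-4 ALLOC][5-23 FREE]
Op 5: d = malloc(4) -> d = 5; heap: [0-0 ALLOC][1-4 ALLOC][5-8 ALLOC][9-23 FREE]
Op 6: e = malloc(2) -> e = 9; heap: [0-0 ALLOC][1-4 ALLOC][5-8 ALLOC][9-10 ALLOC][11-23 FREE]
Op 7: b = realloc(b, 10) -> b = 11; heap: [0-0 FREE][1-4 ALLOC][5-8 ALLOC][9-10 ALLOC][11-20 ALLOC][21-23 FREE]
free(c): c = 1 -> block [1-4 ALLOC]; mark free, coalesce with adjacent free neighbors -> [0-4 FREE][5-8 ALLOC][9-10 ALLOC][11-20 ALLOC][21-23 FREE]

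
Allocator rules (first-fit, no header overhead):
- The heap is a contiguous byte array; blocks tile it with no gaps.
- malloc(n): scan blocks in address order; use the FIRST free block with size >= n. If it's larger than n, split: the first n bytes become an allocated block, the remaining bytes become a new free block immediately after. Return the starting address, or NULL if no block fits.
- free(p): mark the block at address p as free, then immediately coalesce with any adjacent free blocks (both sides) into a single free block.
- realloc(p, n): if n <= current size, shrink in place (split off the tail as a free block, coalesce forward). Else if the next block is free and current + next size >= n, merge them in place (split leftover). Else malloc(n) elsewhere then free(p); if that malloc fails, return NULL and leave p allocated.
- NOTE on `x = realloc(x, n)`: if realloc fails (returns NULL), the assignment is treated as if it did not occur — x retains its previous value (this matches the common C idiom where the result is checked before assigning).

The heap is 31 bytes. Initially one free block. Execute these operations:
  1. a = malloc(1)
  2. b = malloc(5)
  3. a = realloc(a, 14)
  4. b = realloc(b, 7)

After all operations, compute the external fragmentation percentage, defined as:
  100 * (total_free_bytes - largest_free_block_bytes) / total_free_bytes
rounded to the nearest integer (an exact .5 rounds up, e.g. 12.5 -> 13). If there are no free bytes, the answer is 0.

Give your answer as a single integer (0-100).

Answer: 40

Derivation:
Op 1: a = malloc(1) -> a = 0; heap: [0-0 ALLOC][1-30 FREE]
Op 2: b = malloc(5) -> b = 1; heap: [0-0 ALLOC][1-5 ALLOC][6-30 FREE]
Op 3: a = realloc(a, 14) -> a = 6; heap: [0-0 FREE][1-5 ALLOC][6-19 ALLOC][20-30 FREE]
Op 4: b = realloc(b, 7) -> b = 20; heap: [0-5 FREE][6-19 ALLOC][20-26 ALLOC][27-30 FREE]
Free blocks: [6 4] total_free=10 largest=6 -> 100*(10-6)/10 = 400/10 = 40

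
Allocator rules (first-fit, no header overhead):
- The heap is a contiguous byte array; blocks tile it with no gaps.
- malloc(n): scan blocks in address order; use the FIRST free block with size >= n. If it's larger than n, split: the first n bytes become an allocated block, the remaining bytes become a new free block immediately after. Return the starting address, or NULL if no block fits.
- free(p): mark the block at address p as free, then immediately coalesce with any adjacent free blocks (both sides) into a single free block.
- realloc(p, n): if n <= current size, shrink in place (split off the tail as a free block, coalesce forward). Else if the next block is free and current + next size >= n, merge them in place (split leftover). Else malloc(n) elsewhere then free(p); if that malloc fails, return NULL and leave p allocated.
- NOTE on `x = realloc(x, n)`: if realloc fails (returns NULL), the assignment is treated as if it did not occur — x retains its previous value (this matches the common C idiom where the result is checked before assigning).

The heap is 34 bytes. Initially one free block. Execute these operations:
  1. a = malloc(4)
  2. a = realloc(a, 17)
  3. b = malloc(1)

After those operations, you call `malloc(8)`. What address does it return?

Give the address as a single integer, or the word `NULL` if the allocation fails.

Answer: 18

Derivation:
Op 1: a = malloc(4) -> a = 0; heap: [0-3 ALLOC][4-33 FREE]
Op 2: a = realloc(a, 17) -> a = 0; heap: [0-16 ALLOC][17-33 FREE]
Op 3: b = malloc(1) -> b = 17; heap: [0-16 ALLOC][17-17 ALLOC][18-33 FREE]
malloc(8): first-fit scan over [0-16 ALLOC][17-17 ALLOC][18-33 FREE] -> 18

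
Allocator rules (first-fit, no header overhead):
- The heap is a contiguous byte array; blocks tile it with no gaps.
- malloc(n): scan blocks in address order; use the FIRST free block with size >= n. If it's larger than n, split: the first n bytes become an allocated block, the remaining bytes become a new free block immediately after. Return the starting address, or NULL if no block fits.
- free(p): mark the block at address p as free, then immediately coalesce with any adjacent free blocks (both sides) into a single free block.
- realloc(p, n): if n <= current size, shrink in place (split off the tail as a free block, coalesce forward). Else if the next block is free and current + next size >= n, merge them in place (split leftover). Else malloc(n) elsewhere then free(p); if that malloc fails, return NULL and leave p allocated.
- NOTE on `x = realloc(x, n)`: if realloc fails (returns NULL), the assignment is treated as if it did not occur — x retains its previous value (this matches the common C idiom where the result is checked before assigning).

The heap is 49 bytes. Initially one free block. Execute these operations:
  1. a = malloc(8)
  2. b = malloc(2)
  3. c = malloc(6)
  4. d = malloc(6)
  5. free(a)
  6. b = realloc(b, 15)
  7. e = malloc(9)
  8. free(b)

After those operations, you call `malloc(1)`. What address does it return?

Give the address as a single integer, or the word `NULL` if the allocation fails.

Op 1: a = malloc(8) -> a = 0; heap: [0-7 ALLOC][8-48 FREE]
Op 2: b = malloc(2) -> b = 8; heap: [0-7 ALLOC][8-9 ALLOC][10-48 FREE]
Op 3: c = malloc(6) -> c = 10; heap: [0-7 ALLOC][8-9 ALLOC][10-15 ALLOC][16-48 FREE]
Op 4: d = malloc(6) -> d = 16; heap: [0-7 ALLOC][8-9 ALLOC][10-15 ALLOC][16-21 ALLOC][22-48 FREE]
Op 5: free(a) -> (freed a); heap: [0-7 FREE][8-9 ALLOC][10-15 ALLOC][16-21 ALLOC][22-48 FREE]
Op 6: b = realloc(b, 15) -> b = 22; heap: [0-9 FREE][10-15 ALLOC][16-21 ALLOC][22-36 ALLOC][37-48 FREE]
Op 7: e = malloc(9) -> e = 0; heap: [0-8 ALLOC][9-9 FREE][10-15 ALLOC][16-21 ALLOC][22-36 ALLOC][37-48 FREE]
Op 8: free(b) -> (freed b); heap: [0-8 ALLOC][9-9 FREE][10-15 ALLOC][16-21 ALLOC][22-48 FREE]
malloc(1): first-fit scan over [0-8 ALLOC][9-9 FREE][10-15 ALLOC][16-21 ALLOC][22-48 FREE] -> 9

Answer: 9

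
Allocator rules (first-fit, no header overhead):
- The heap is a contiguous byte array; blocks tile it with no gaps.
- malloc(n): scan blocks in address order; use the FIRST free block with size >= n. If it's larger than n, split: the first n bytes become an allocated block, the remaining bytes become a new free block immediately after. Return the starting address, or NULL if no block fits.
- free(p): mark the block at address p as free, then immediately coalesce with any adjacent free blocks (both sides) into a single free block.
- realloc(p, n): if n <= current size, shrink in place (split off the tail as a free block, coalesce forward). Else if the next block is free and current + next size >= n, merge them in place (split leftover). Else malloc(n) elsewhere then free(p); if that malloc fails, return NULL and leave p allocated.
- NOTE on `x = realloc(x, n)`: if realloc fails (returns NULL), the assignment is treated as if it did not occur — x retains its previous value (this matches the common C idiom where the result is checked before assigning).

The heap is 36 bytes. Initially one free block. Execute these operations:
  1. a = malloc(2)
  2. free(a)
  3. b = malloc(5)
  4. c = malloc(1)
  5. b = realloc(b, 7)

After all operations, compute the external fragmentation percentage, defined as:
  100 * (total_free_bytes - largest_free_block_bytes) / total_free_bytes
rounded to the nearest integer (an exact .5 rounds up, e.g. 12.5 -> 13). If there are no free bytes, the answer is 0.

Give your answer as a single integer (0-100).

Answer: 18

Derivation:
Op 1: a = malloc(2) -> a = 0; heap: [0-1 ALLOC][2-35 FREE]
Op 2: free(a) -> (freed a); heap: [0-35 FREE]
Op 3: b = malloc(5) -> b = 0; heap: [0-4 ALLOC][5-35 FREE]
Op 4: c = malloc(1) -> c = 5; heap: [0-4 ALLOC][5-5 ALLOC][6-35 FREE]
Op 5: b = realloc(b, 7) -> b = 6; heap: [0-4 FREE][5-5 ALLOC][6-12 ALLOC][13-35 FREE]
Free blocks: [5 23] total_free=28 largest=23 -> 100*(28-23)/28 = 500/28 ≈ 17.857 -> rounds to 18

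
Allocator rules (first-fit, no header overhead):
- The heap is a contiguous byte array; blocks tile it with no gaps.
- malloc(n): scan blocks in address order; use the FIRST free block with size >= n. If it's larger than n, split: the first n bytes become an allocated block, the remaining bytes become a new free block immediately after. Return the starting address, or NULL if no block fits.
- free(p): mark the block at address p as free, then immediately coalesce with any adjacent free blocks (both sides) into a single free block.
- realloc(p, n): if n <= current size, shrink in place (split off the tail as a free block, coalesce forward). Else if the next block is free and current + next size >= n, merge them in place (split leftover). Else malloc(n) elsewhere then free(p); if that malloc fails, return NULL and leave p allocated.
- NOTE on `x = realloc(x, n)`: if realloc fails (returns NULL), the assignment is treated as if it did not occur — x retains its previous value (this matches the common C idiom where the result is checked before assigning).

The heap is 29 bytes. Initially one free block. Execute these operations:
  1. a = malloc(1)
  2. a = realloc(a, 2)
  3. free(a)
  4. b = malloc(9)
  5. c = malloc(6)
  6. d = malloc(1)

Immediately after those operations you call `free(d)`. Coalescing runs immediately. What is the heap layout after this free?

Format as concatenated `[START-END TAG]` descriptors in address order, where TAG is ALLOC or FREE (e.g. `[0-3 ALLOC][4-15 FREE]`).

Op 1: a = malloc(1) -> a = 0; heap: [0-0 ALLOC][1-28 FREE]
Op 2: a = realloc(a, 2) -> a = 0; heap: [0-1 ALLOC][2-28 FREE]
Op 3: free(a) -> (freed a); heap: [0-28 FREE]
Op 4: b = malloc(9) -> b = 0; heap: [0-8 ALLOC][9-28 FREE]
Op 5: c = malloc(6) -> c = 9; heap: [0-8 ALLOC][9-14 ALLOC][15-28 FREE]
Op 6: d = malloc(1) -> d = 15; heap: [0-8 ALLOC][9-14 ALLOC][15-15 ALLOC][16-28 FREE]
free(d): d = 15 -> block [15-15 ALLOC]; mark free, coalesce with adjacent free neighbors -> [0-8 ALLOC][9-14 ALLOC][15-28 FREE]

Answer: [0-8 ALLOC][9-14 ALLOC][15-28 FREE]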